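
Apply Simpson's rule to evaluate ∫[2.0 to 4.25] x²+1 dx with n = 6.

f(x) = x²+1
a = 2.0, b = 4.25, n = 6
h = (b - a)/n = 0.375000

Simpson's rule: (h/3)[f(x₀) + 4f(x₁) + 2f(x₂) + ... + f(xₙ)]

x_0 = 2.0000, f(x_0) = 5.000000, coefficient = 1
x_1 = 2.3750, f(x_1) = 6.640625, coefficient = 4
x_2 = 2.7500, f(x_2) = 8.562500, coefficient = 2
x_3 = 3.1250, f(x_3) = 10.765625, coefficient = 4
x_4 = 3.5000, f(x_4) = 13.250000, coefficient = 2
x_5 = 3.8750, f(x_5) = 16.015625, coefficient = 4
x_6 = 4.2500, f(x_6) = 19.062500, coefficient = 1

I ≈ (0.375000/3) × 201.375000 = 25.171875
Exact value: 25.171875
Error: 0.000000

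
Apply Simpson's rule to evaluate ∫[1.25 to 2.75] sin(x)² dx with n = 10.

f(x) = sin(x)²
a = 1.25, b = 2.75, n = 10
h = (b - a)/n = 0.150000

Simpson's rule: (h/3)[f(x₀) + 4f(x₁) + 2f(x₂) + ... + f(xₙ)]

x_0 = 1.2500, f(x_0) = 0.900572, coefficient = 1
x_1 = 1.4000, f(x_1) = 0.971111, coefficient = 4
x_2 = 1.5500, f(x_2) = 0.999568, coefficient = 2
x_3 = 1.7000, f(x_3) = 0.983399, coefficient = 4
x_4 = 1.8500, f(x_4) = 0.924050, coefficient = 2
x_5 = 2.0000, f(x_5) = 0.826822, coefficient = 4
x_6 = 2.1500, f(x_6) = 0.700400, coefficient = 2
x_7 = 2.3000, f(x_7) = 0.556076, coefficient = 4
x_8 = 2.4500, f(x_8) = 0.406744, coefficient = 2
x_9 = 2.6000, f(x_9) = 0.265742, coefficient = 4
x_10 = 2.7500, f(x_10) = 0.145665, coefficient = 1

I ≈ (0.150000/3) × 21.520359 = 1.076018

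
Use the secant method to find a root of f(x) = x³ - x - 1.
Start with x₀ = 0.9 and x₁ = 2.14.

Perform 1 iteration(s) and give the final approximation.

f(x) = x³ - x - 1
x₀ = 0.9, x₁ = 2.14

Secant formula: x_{n+1} = x_n - f(x_n)(x_n - x_{n-1})/(f(x_n) - f(x_{n-1}))

Iteration 1:
  f(0.900000) = -1.171000
  f(2.140000) = 6.660344
  x_2 = 2.140000 - 6.660344×(2.140000 - 0.900000)/(6.660344 - (-1.171000))
       = 1.085414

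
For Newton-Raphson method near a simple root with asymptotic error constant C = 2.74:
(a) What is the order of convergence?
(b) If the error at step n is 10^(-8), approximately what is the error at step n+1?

(a) Newton-Raphson has quadratic (order 2) convergence near simple roots.
    This means |e_{n+1}| ≈ C|e_n|².

(b) With |e_n| = 10^(-8) and C = 2.74:
    |e_{n+1}| ≈ 2.74 × (10^(-8))² = 2.74 × 10^(-16)

(a) 2 (quadratic); (b) |e_{n+1}| ≈ 2.740e-16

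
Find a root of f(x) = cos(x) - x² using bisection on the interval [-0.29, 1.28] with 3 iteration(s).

f(x) = cos(x) - x²
Initial interval: [-0.29, 1.28]

Iteration 1:
  c_1 = (-0.290000 + 1.280000)/2 = 0.495000
  f(c_1) = f(0.495000) = 0.634944
  f(a) × f(c) ≥ 0, new interval: [0.495000, 1.280000]
Iteration 2:
  c_2 = (0.495000 + 1.280000)/2 = 0.887500
  f(c_2) = f(0.887500) = -0.156304
  f(a) × f(c) < 0, new interval: [0.495000, 0.887500]
Iteration 3:
  c_3 = (0.495000 + 0.887500)/2 = 0.691250
  f(c_3) = f(0.691250) = 0.292623
  f(a) × f(c) ≥ 0, new interval: [0.691250, 0.887500]

After 3 iteration(s), the approximation is c_3 = 0.691250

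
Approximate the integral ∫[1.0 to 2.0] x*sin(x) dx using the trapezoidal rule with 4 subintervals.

f(x) = x*sin(x)
a = 1.0, b = 2.0, n = 4
h = (b - a)/n = 0.250000

Trapezoidal rule: (h/2)[f(x₀) + 2f(x₁) + 2f(x₂) + ... + f(xₙ)]

x_0 = 1.0000, f(x_0) = 0.841471, coefficient = 1
x_1 = 1.2500, f(x_1) = 1.186231, coefficient = 2
x_2 = 1.5000, f(x_2) = 1.496242, coefficient = 2
x_3 = 1.7500, f(x_3) = 1.721975, coefficient = 2
x_4 = 2.0000, f(x_4) = 1.818595, coefficient = 1

I ≈ (0.250000/2) × 11.468963 = 1.433620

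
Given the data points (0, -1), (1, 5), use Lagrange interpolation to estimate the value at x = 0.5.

Lagrange interpolation formula:
P(x) = Σ yᵢ × Lᵢ(x)
where Lᵢ(x) = Π_{j≠i} (x - xⱼ)/(xᵢ - xⱼ)

L_0(0.5) = (0.5 - 1)/(0 - 1) = 0.500000
L_1(0.5) = (0.5 - 0)/(1 - 0) = 0.500000

P(0.5) = (-1)×L_0(0.5) + 5×L_1(0.5)
P(0.5) = 2.000000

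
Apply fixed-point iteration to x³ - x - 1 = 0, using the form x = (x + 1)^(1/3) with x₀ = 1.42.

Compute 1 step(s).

Equation: x³ - x - 1 = 0
Fixed-point form: x = (x + 1)^(1/3)
x₀ = 1.42

x_1 = g(1.420000) = 1.342575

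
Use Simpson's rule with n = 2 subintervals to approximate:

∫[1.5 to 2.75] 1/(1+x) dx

f(x) = 1/(1+x)
a = 1.5, b = 2.75, n = 2
h = (b - a)/n = 0.625000

Simpson's rule: (h/3)[f(x₀) + 4f(x₁) + 2f(x₂) + ... + f(xₙ)]

x_0 = 1.5000, f(x_0) = 0.400000, coefficient = 1
x_1 = 2.1250, f(x_1) = 0.320000, coefficient = 4
x_2 = 2.7500, f(x_2) = 0.266667, coefficient = 1

I ≈ (0.625000/3) × 1.946667 = 0.405556
Exact value: 0.405465
Error: 0.000090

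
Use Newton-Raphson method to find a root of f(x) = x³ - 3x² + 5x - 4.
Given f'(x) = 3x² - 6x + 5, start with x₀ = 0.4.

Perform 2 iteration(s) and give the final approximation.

f(x) = x³ - 3x² + 5x - 4
f'(x) = 3x² - 6x + 5
x₀ = 0.4

Newton-Raphson formula: x_{n+1} = x_n - f(x_n)/f'(x_n)

Iteration 1:
  f(0.400000) = -2.416000
  f'(0.400000) = 3.080000
  x_1 = 0.400000 - (-2.416000)/3.080000 = 1.184416
Iteration 2:
  f(1.184416) = -0.624897
  f'(1.184416) = 2.102027
  x_2 = 1.184416 - (-0.624897)/2.102027 = 1.481699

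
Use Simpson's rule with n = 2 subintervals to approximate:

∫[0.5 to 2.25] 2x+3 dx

f(x) = 2x+3
a = 0.5, b = 2.25, n = 2
h = (b - a)/n = 0.875000

Simpson's rule: (h/3)[f(x₀) + 4f(x₁) + 2f(x₂) + ... + f(xₙ)]

x_0 = 0.5000, f(x_0) = 4.000000, coefficient = 1
x_1 = 1.3750, f(x_1) = 5.750000, coefficient = 4
x_2 = 2.2500, f(x_2) = 7.500000, coefficient = 1

I ≈ (0.875000/3) × 34.500000 = 10.062500
Exact value: 10.062500
Error: 0.000000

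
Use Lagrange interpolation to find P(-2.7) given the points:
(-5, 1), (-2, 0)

Lagrange interpolation formula:
P(x) = Σ yᵢ × Lᵢ(x)
where Lᵢ(x) = Π_{j≠i} (x - xⱼ)/(xᵢ - xⱼ)

L_0(-2.7) = (-2.7 - (-2))/(-5 - (-2)) = 0.233333
L_1(-2.7) = (-2.7 - (-5))/(-2 - (-5)) = 0.766667

P(-2.7) = 1×L_0(-2.7) + 0×L_1(-2.7)
P(-2.7) = 0.233333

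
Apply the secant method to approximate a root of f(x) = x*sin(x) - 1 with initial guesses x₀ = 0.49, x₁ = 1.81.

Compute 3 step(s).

f(x) = x*sin(x) - 1
x₀ = 0.49, x₁ = 1.81

Secant formula: x_{n+1} = x_n - f(x_n)(x_n - x_{n-1})/(f(x_n) - f(x_{n-1}))

Iteration 1:
  f(0.490000) = -0.769393
  f(1.810000) = 0.758464
  x_2 = 1.810000 - 0.758464×(1.810000 - 0.490000)/(0.758464 - (-0.769393))
       = 1.154721
Iteration 2:
  f(1.810000) = 0.758464
  f(1.154721) = 0.056203
  x_3 = 1.154721 - 0.056203×(1.154721 - 1.810000)/(0.056203 - 0.758464)
       = 1.102278
Iteration 3:
  f(1.154721) = 0.056203
  f(1.102278) = -0.016505
  x_4 = 1.102278 - (-0.016505)×(1.102278 - 1.154721)/(-0.016505 - 0.056203)
       = 1.114183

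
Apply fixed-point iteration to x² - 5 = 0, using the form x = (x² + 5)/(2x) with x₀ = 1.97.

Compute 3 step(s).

Equation: x² - 5 = 0
Fixed-point form: x = (x² + 5)/(2x)
x₀ = 1.97

x_1 = g(1.970000) = 2.254036
x_2 = g(2.254036) = 2.236140
x_3 = g(2.236140) = 2.236068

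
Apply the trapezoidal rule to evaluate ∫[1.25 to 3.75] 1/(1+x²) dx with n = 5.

f(x) = 1/(1+x²)
a = 1.25, b = 3.75, n = 5
h = (b - a)/n = 0.500000

Trapezoidal rule: (h/2)[f(x₀) + 2f(x₁) + 2f(x₂) + ... + f(xₙ)]

x_0 = 1.2500, f(x_0) = 0.390244, coefficient = 1
x_1 = 1.7500, f(x_1) = 0.246154, coefficient = 2
x_2 = 2.2500, f(x_2) = 0.164948, coefficient = 2
x_3 = 2.7500, f(x_3) = 0.116788, coefficient = 2
x_4 = 3.2500, f(x_4) = 0.086486, coefficient = 2
x_5 = 3.7500, f(x_5) = 0.066390, coefficient = 1

I ≈ (0.500000/2) × 1.685388 = 0.421347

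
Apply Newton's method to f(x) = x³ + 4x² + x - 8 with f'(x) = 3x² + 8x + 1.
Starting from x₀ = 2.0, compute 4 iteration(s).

f(x) = x³ + 4x² + x - 8
f'(x) = 3x² + 8x + 1
x₀ = 2.0

Newton-Raphson formula: x_{n+1} = x_n - f(x_n)/f'(x_n)

Iteration 1:
  f(2.000000) = 18.000000
  f'(2.000000) = 29.000000
  x_1 = 2.000000 - 18.000000/29.000000 = 1.379310
Iteration 2:
  f(1.379310) = 3.613432
  f'(1.379310) = 17.741974
  x_2 = 1.379310 - 3.613432/17.741974 = 1.175645
Iteration 3:
  f(1.175645) = 0.329111
  f'(1.175645) = 14.551578
  x_3 = 1.175645 - 0.329111/14.551578 = 1.153028
Iteration 4:
  f(1.153028) = 0.003839
  f'(1.153028) = 14.212641
  x_4 = 1.153028 - 0.003839/14.212641 = 1.152758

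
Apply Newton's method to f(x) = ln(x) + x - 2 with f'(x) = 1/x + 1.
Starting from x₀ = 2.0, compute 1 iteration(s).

f(x) = ln(x) + x - 2
f'(x) = 1/x + 1
x₀ = 2.0

Newton-Raphson formula: x_{n+1} = x_n - f(x_n)/f'(x_n)

Iteration 1:
  f(2.000000) = 0.693147
  f'(2.000000) = 1.500000
  x_1 = 2.000000 - 0.693147/1.500000 = 1.537902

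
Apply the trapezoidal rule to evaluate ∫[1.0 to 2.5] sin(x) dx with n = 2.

f(x) = sin(x)
a = 1.0, b = 2.5, n = 2
h = (b - a)/n = 0.750000

Trapezoidal rule: (h/2)[f(x₀) + 2f(x₁) + 2f(x₂) + ... + f(xₙ)]

x_0 = 1.0000, f(x_0) = 0.841471, coefficient = 1
x_1 = 1.7500, f(x_1) = 0.983986, coefficient = 2
x_2 = 2.5000, f(x_2) = 0.598472, coefficient = 1

I ≈ (0.750000/2) × 3.407915 = 1.277968
Exact value: 1.341446
Error: 0.063478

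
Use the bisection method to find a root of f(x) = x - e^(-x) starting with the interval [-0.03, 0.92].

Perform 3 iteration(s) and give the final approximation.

f(x) = x - e^(-x)
Initial interval: [-0.03, 0.92]

Iteration 1:
  c_1 = (-0.030000 + 0.920000)/2 = 0.445000
  f(c_1) = f(0.445000) = -0.195824
  f(a) × f(c) ≥ 0, new interval: [0.445000, 0.920000]
Iteration 2:
  c_2 = (0.445000 + 0.920000)/2 = 0.682500
  f(c_2) = f(0.682500) = 0.177148
  f(a) × f(c) < 0, new interval: [0.445000, 0.682500]
Iteration 3:
  c_3 = (0.445000 + 0.682500)/2 = 0.563750
  f(c_3) = f(0.563750) = -0.005321
  f(a) × f(c) ≥ 0, new interval: [0.563750, 0.682500]

After 3 iteration(s), the approximation is c_3 = 0.563750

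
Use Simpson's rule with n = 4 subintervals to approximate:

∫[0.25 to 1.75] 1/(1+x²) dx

f(x) = 1/(1+x²)
a = 0.25, b = 1.75, n = 4
h = (b - a)/n = 0.375000

Simpson's rule: (h/3)[f(x₀) + 4f(x₁) + 2f(x₂) + ... + f(xₙ)]

x_0 = 0.2500, f(x_0) = 0.941176, coefficient = 1
x_1 = 0.6250, f(x_1) = 0.719101, coefficient = 4
x_2 = 1.0000, f(x_2) = 0.500000, coefficient = 2
x_3 = 1.3750, f(x_3) = 0.345946, coefficient = 4
x_4 = 1.7500, f(x_4) = 0.246154, coefficient = 1

I ≈ (0.375000/3) × 6.447519 = 0.805940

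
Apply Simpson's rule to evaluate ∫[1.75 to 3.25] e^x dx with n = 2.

f(x) = e^x
a = 1.75, b = 3.25, n = 2
h = (b - a)/n = 0.750000

Simpson's rule: (h/3)[f(x₀) + 4f(x₁) + 2f(x₂) + ... + f(xₙ)]

x_0 = 1.7500, f(x_0) = 5.754603, coefficient = 1
x_1 = 2.5000, f(x_1) = 12.182494, coefficient = 4
x_2 = 3.2500, f(x_2) = 25.790340, coefficient = 1

I ≈ (0.750000/3) × 80.274918 = 20.068730
Exact value: 20.035737
Error: 0.032992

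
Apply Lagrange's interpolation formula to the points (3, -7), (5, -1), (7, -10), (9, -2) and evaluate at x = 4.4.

Lagrange interpolation formula:
P(x) = Σ yᵢ × Lᵢ(x)
where Lᵢ(x) = Π_{j≠i} (x - xⱼ)/(xᵢ - xⱼ)

L_0(4.4) = (4.4 - 5)/(3 - 5) × (4.4 - 7)/(3 - 7) × (4.4 - 9)/(3 - 9) = 0.149500
L_1(4.4) = (4.4 - 3)/(5 - 3) × (4.4 - 7)/(5 - 7) × (4.4 - 9)/(5 - 9) = 1.046500
L_2(4.4) = (4.4 - 3)/(7 - 3) × (4.4 - 5)/(7 - 5) × (4.4 - 9)/(7 - 9) = -0.241500
L_3(4.4) = (4.4 - 3)/(9 - 3) × (4.4 - 5)/(9 - 5) × (4.4 - 7)/(9 - 7) = 0.045500

P(4.4) = (-7)×L_0(4.4) + (-1)×L_1(4.4) + (-10)×L_2(4.4) + (-2)×L_3(4.4)
P(4.4) = 0.231000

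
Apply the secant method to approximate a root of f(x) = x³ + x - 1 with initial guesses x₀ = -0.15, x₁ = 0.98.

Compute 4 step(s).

f(x) = x³ + x - 1
x₀ = -0.15, x₁ = 0.98

Secant formula: x_{n+1} = x_n - f(x_n)(x_n - x_{n-1})/(f(x_n) - f(x_{n-1}))

Iteration 1:
  f(-0.150000) = -1.153375
  f(0.980000) = 0.921192
  x_2 = 0.980000 - 0.921192×(0.980000 - (-0.150000))/(0.921192 - (-1.153375))
       = 0.478234
Iteration 2:
  f(0.980000) = 0.921192
  f(0.478234) = -0.412390
  x_3 = 0.478234 - (-0.412390)×(0.478234 - 0.980000)/(-0.412390 - 0.921192)
       = 0.633398
Iteration 3:
  f(0.478234) = -0.412390
  f(0.633398) = -0.112488
  x_4 = 0.633398 - (-0.112488)×(0.633398 - 0.478234)/(-0.112488 - (-0.412390))
       = 0.691597
Iteration 4:
  f(0.633398) = -0.112488
  f(0.691597) = 0.022392
  x_5 = 0.691597 - 0.022392×(0.691597 - 0.633398)/(0.022392 - (-0.112488))
       = 0.681935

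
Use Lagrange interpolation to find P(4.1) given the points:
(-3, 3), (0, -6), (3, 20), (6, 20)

Lagrange interpolation formula:
P(x) = Σ yᵢ × Lᵢ(x)
where Lᵢ(x) = Π_{j≠i} (x - xⱼ)/(xᵢ - xⱼ)

L_0(4.1) = (4.1 - 0)/(-3 - 0) × (4.1 - 3)/(-3 - 3) × (4.1 - 6)/(-3 - 6) = 0.052895
L_1(4.1) = (4.1 - (-3))/(0 - (-3)) × (4.1 - 3)/(0 - 3) × (4.1 - 6)/(0 - 6) = -0.274796
L_2(4.1) = (4.1 - (-3))/(3 - (-3)) × (4.1 - 0)/(3 - 0) × (4.1 - 6)/(3 - 6) = 1.024241
L_3(4.1) = (4.1 - (-3))/(6 - (-3)) × (4.1 - 0)/(6 - 0) × (4.1 - 3)/(6 - 3) = 0.197660

P(4.1) = 3×L_0(4.1) + (-6)×L_1(4.1) + 20×L_2(4.1) + 20×L_3(4.1)
P(4.1) = 26.245488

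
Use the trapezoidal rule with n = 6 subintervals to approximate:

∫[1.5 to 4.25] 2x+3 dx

f(x) = 2x+3
a = 1.5, b = 4.25, n = 6
h = (b - a)/n = 0.458333

Trapezoidal rule: (h/2)[f(x₀) + 2f(x₁) + 2f(x₂) + ... + f(xₙ)]

x_0 = 1.5000, f(x_0) = 6.000000, coefficient = 1
x_1 = 1.9583, f(x_1) = 6.916667, coefficient = 2
x_2 = 2.4167, f(x_2) = 7.833333, coefficient = 2
x_3 = 2.8750, f(x_3) = 8.750000, coefficient = 2
x_4 = 3.3333, f(x_4) = 9.666667, coefficient = 2
x_5 = 3.7917, f(x_5) = 10.583333, coefficient = 2
x_6 = 4.2500, f(x_6) = 11.500000, coefficient = 1

I ≈ (0.458333/2) × 105.000000 = 24.062500
Exact value: 24.062500
Error: 0.000000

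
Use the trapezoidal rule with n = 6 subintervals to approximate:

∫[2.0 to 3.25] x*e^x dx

f(x) = x*e^x
a = 2.0, b = 3.25, n = 6
h = (b - a)/n = 0.208333

Trapezoidal rule: (h/2)[f(x₀) + 2f(x₁) + 2f(x₂) + ... + f(xₙ)]

x_0 = 2.0000, f(x_0) = 14.778112, coefficient = 1
x_1 = 2.2083, f(x_1) = 20.097017, coefficient = 2
x_2 = 2.4167, f(x_2) = 27.087053, coefficient = 2
x_3 = 2.6250, f(x_3) = 36.237007, coefficient = 2
x_4 = 2.8333, f(x_4) = 48.172446, coefficient = 2
x_5 = 3.0417, f(x_5) = 63.692848, coefficient = 2
x_6 = 3.2500, f(x_6) = 83.818605, coefficient = 1

I ≈ (0.208333/2) × 489.169460 = 50.955152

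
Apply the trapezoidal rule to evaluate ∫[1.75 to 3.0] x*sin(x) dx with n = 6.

f(x) = x*sin(x)
a = 1.75, b = 3.0, n = 6
h = (b - a)/n = 0.208333

Trapezoidal rule: (h/2)[f(x₀) + 2f(x₁) + 2f(x₂) + ... + f(xₙ)]

x_0 = 1.7500, f(x_0) = 1.721975, coefficient = 1
x_1 = 1.9583, f(x_1) = 1.813109, coefficient = 2
x_2 = 2.1667, f(x_2) = 1.793264, coefficient = 2
x_3 = 2.3750, f(x_3) = 1.647502, coefficient = 2
x_4 = 2.5833, f(x_4) = 1.368419, coefficient = 2
x_5 = 2.7917, f(x_5) = 0.957062, coefficient = 2
x_6 = 3.0000, f(x_6) = 0.423360, coefficient = 1

I ≈ (0.208333/2) × 17.304047 = 1.802505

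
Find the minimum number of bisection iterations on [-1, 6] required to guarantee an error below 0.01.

We need (b-a)/2^n ≤ 0.01
(6 - (-1))/2^n ≤ 0.01
7/2^n ≤ 0.01
2^n ≥ 700
n ≥ log₂(700) = 9.45
n ≥ 10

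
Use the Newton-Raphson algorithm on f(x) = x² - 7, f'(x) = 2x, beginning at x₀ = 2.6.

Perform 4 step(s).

f(x) = x² - 7
f'(x) = 2x
x₀ = 2.6

Newton-Raphson formula: x_{n+1} = x_n - f(x_n)/f'(x_n)

Iteration 1:
  f(2.600000) = -0.240000
  f'(2.600000) = 5.200000
  x_1 = 2.600000 - (-0.240000)/5.200000 = 2.646154
Iteration 2:
  f(2.646154) = 0.002130
  f'(2.646154) = 5.292308
  x_2 = 2.646154 - 0.002130/5.292308 = 2.645751
Iteration 3:
  f(2.645751) = 0.000000
  f'(2.645751) = 5.291503
  x_3 = 2.645751 - 0.000000/5.291503 = 2.645751
Iteration 4:
  f(2.645751) = 0.000000
  f'(2.645751) = 5.291503
  x_4 = 2.645751 - 0.000000/5.291503 = 2.645751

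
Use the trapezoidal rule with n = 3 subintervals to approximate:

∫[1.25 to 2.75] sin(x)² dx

f(x) = sin(x)²
a = 1.25, b = 2.75, n = 3
h = (b - a)/n = 0.500000

Trapezoidal rule: (h/2)[f(x₀) + 2f(x₁) + 2f(x₂) + ... + f(xₙ)]

x_0 = 1.2500, f(x_0) = 0.900572, coefficient = 1
x_1 = 1.7500, f(x_1) = 0.968228, coefficient = 2
x_2 = 2.2500, f(x_2) = 0.605398, coefficient = 2
x_3 = 2.7500, f(x_3) = 0.145665, coefficient = 1

I ≈ (0.500000/2) × 4.193489 = 1.048372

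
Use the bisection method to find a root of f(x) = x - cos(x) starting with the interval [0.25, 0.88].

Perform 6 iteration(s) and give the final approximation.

f(x) = x - cos(x)
Initial interval: [0.25, 0.88]

Iteration 1:
  c_1 = (0.250000 + 0.880000)/2 = 0.565000
  f(c_1) = f(0.565000) = -0.279589
  f(a) × f(c) ≥ 0, new interval: [0.565000, 0.880000]
Iteration 2:
  c_2 = (0.565000 + 0.880000)/2 = 0.722500
  f(c_2) = f(0.722500) = -0.027655
  f(a) × f(c) ≥ 0, new interval: [0.722500, 0.880000]
Iteration 3:
  c_3 = (0.722500 + 0.880000)/2 = 0.801250
  f(c_3) = f(0.801250) = 0.105441
  f(a) × f(c) < 0, new interval: [0.722500, 0.801250]
Iteration 4:
  c_4 = (0.722500 + 0.801250)/2 = 0.761875
  f(c_4) = f(0.761875) = 0.038332
  f(a) × f(c) < 0, new interval: [0.722500, 0.761875]
Iteration 5:
  c_5 = (0.722500 + 0.761875)/2 = 0.742188
  f(c_5) = f(0.742188) = 0.005196
  f(a) × f(c) < 0, new interval: [0.722500, 0.742188]
Iteration 6:
  c_6 = (0.722500 + 0.742188)/2 = 0.732344
  f(c_6) = f(0.732344) = -0.011266
  f(a) × f(c) ≥ 0, new interval: [0.732344, 0.742188]

After 6 iteration(s), the approximation is c_6 = 0.732344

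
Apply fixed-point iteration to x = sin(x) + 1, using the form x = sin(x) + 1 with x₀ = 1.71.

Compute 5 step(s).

Equation: x = sin(x) + 1
Fixed-point form: x = sin(x) + 1
x₀ = 1.71

x_1 = g(1.710000) = 1.990327
x_2 = g(1.990327) = 1.913280
x_3 = g(1.913280) = 1.941923
x_4 = g(1.941923) = 1.931919
x_5 = g(1.931919) = 1.935501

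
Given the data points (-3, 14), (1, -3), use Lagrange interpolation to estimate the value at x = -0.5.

Lagrange interpolation formula:
P(x) = Σ yᵢ × Lᵢ(x)
where Lᵢ(x) = Π_{j≠i} (x - xⱼ)/(xᵢ - xⱼ)

L_0(-0.5) = (-0.5 - 1)/(-3 - 1) = 0.375000
L_1(-0.5) = (-0.5 - (-3))/(1 - (-3)) = 0.625000

P(-0.5) = 14×L_0(-0.5) + (-3)×L_1(-0.5)
P(-0.5) = 3.375000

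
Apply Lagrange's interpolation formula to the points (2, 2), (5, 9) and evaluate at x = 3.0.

Lagrange interpolation formula:
P(x) = Σ yᵢ × Lᵢ(x)
where Lᵢ(x) = Π_{j≠i} (x - xⱼ)/(xᵢ - xⱼ)

L_0(3.0) = (3.0 - 5)/(2 - 5) = 0.666667
L_1(3.0) = (3.0 - 2)/(5 - 2) = 0.333333

P(3.0) = 2×L_0(3.0) + 9×L_1(3.0)
P(3.0) = 4.333333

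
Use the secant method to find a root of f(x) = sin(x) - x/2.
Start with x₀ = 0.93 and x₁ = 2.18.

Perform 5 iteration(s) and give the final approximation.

f(x) = sin(x) - x/2
x₀ = 0.93, x₁ = 2.18

Secant formula: x_{n+1} = x_n - f(x_n)(x_n - x_{n-1})/(f(x_n) - f(x_{n-1}))

Iteration 1:
  f(0.930000) = 0.336620
  f(2.180000) = -0.269896
  x_2 = 2.180000 - (-0.269896)×(2.180000 - 0.930000)/(-0.269896 - 0.336620)
       = 1.623757
Iteration 2:
  f(2.180000) = -0.269896
  f(1.623757) = 0.186719
  x_3 = 1.623757 - 0.186719×(1.623757 - 2.180000)/(0.186719 - (-0.269896))
       = 1.851216
Iteration 3:
  f(1.623757) = 0.186719
  f(1.851216) = 0.035331
  x_4 = 1.851216 - 0.035331×(1.851216 - 1.623757)/(0.035331 - 0.186719)
       = 1.904301
Iteration 4:
  f(1.851216) = 0.035331
  f(1.904301) = -0.007250
  x_5 = 1.904301 - (-0.007250)×(1.904301 - 1.851216)/(-0.007250 - 0.035331)
       = 1.895263
Iteration 5:
  f(1.904301) = -0.007250
  f(1.895263) = 0.000189
  x_6 = 1.895263 - 0.000189×(1.895263 - 1.904301)/(0.000189 - (-0.007250))
       = 1.895493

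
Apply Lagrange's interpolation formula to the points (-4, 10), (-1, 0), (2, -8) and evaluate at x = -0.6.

Lagrange interpolation formula:
P(x) = Σ yᵢ × Lᵢ(x)
where Lᵢ(x) = Π_{j≠i} (x - xⱼ)/(xᵢ - xⱼ)

L_0(-0.6) = (-0.6 - (-1))/(-4 - (-1)) × (-0.6 - 2)/(-4 - 2) = -0.057778
L_1(-0.6) = (-0.6 - (-4))/(-1 - (-4)) × (-0.6 - 2)/(-1 - 2) = 0.982222
L_2(-0.6) = (-0.6 - (-4))/(2 - (-4)) × (-0.6 - (-1))/(2 - (-1)) = 0.075556

P(-0.6) = 10×L_0(-0.6) + 0×L_1(-0.6) + (-8)×L_2(-0.6)
P(-0.6) = -1.182222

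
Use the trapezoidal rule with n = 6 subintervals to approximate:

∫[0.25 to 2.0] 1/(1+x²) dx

f(x) = 1/(1+x²)
a = 0.25, b = 2.0, n = 6
h = (b - a)/n = 0.291667

Trapezoidal rule: (h/2)[f(x₀) + 2f(x₁) + 2f(x₂) + ... + f(xₙ)]

x_0 = 0.2500, f(x_0) = 0.941176, coefficient = 1
x_1 = 0.5417, f(x_1) = 0.773154, coefficient = 2
x_2 = 0.8333, f(x_2) = 0.590164, coefficient = 2
x_3 = 1.1250, f(x_3) = 0.441379, coefficient = 2
x_4 = 1.4167, f(x_4) = 0.332564, coefficient = 2
x_5 = 1.7083, f(x_5) = 0.255206, coefficient = 2
x_6 = 2.0000, f(x_6) = 0.200000, coefficient = 1

I ≈ (0.291667/2) × 5.926111 = 0.864224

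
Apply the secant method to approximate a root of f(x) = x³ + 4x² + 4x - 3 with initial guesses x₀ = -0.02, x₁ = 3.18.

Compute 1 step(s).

f(x) = x³ + 4x² + 4x - 3
x₀ = -0.02, x₁ = 3.18

Secant formula: x_{n+1} = x_n - f(x_n)(x_n - x_{n-1})/(f(x_n) - f(x_{n-1}))

Iteration 1:
  f(-0.020000) = -3.078408
  f(3.180000) = 82.327032
  x_2 = 3.180000 - 82.327032×(3.180000 - (-0.020000))/(82.327032 - (-3.078408))
       = 0.095343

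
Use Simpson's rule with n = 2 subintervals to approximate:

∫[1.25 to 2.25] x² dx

f(x) = x²
a = 1.25, b = 2.25, n = 2
h = (b - a)/n = 0.500000

Simpson's rule: (h/3)[f(x₀) + 4f(x₁) + 2f(x₂) + ... + f(xₙ)]

x_0 = 1.2500, f(x_0) = 1.562500, coefficient = 1
x_1 = 1.7500, f(x_1) = 3.062500, coefficient = 4
x_2 = 2.2500, f(x_2) = 5.062500, coefficient = 1

I ≈ (0.500000/3) × 18.875000 = 3.145833
Exact value: 3.145833
Error: 0.000000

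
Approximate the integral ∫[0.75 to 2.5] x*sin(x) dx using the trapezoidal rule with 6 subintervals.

f(x) = x*sin(x)
a = 0.75, b = 2.5, n = 6
h = (b - a)/n = 0.291667

Trapezoidal rule: (h/2)[f(x₀) + 2f(x₁) + 2f(x₂) + ... + f(xₙ)]

x_0 = 0.7500, f(x_0) = 0.511229, coefficient = 1
x_1 = 1.0417, f(x_1) = 0.899215, coefficient = 2
x_2 = 1.3333, f(x_2) = 1.295917, coefficient = 2
x_3 = 1.6250, f(x_3) = 1.622613, coefficient = 2
x_4 = 1.9167, f(x_4) = 1.803163, coefficient = 2
x_5 = 2.2083, f(x_5) = 1.774538, coefficient = 2
x_6 = 2.5000, f(x_6) = 1.496180, coefficient = 1

I ≈ (0.291667/2) × 16.798303 = 2.449752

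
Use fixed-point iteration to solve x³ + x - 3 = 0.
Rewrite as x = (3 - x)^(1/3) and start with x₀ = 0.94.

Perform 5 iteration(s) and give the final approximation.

Equation: x³ + x - 3 = 0
Fixed-point form: x = (3 - x)^(1/3)
x₀ = 0.94

x_1 = g(0.940000) = 1.272396
x_2 = g(1.272396) = 1.199908
x_3 = g(1.199908) = 1.216461
x_4 = g(1.216461) = 1.212721
x_5 = g(1.212721) = 1.213568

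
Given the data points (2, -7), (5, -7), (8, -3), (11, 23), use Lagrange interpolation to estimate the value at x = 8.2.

Lagrange interpolation formula:
P(x) = Σ yᵢ × Lᵢ(x)
where Lᵢ(x) = Π_{j≠i} (x - xⱼ)/(xᵢ - xⱼ)

L_0(8.2) = (8.2 - 5)/(2 - 5) × (8.2 - 8)/(2 - 8) × (8.2 - 11)/(2 - 11) = 0.011062
L_1(8.2) = (8.2 - 2)/(5 - 2) × (8.2 - 8)/(5 - 8) × (8.2 - 11)/(5 - 11) = -0.064296
L_2(8.2) = (8.2 - 2)/(8 - 2) × (8.2 - 5)/(8 - 5) × (8.2 - 11)/(8 - 11) = 1.028741
L_3(8.2) = (8.2 - 2)/(11 - 2) × (8.2 - 5)/(11 - 5) × (8.2 - 8)/(11 - 8) = 0.024494

P(8.2) = (-7)×L_0(8.2) + (-7)×L_1(8.2) + (-3)×L_2(8.2) + 23×L_3(8.2)
P(8.2) = -2.150222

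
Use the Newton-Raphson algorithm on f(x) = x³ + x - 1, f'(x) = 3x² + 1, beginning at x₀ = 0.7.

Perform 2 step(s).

f(x) = x³ + x - 1
f'(x) = 3x² + 1
x₀ = 0.7

Newton-Raphson formula: x_{n+1} = x_n - f(x_n)/f'(x_n)

Iteration 1:
  f(0.700000) = 0.043000
  f'(0.700000) = 2.470000
  x_1 = 0.700000 - 0.043000/2.470000 = 0.682591
Iteration 2:
  f(0.682591) = 0.000631
  f'(0.682591) = 2.397792
  x_2 = 0.682591 - 0.000631/2.397792 = 0.682328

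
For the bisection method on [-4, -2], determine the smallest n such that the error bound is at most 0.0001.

We need (b-a)/2^n ≤ 0.0001
(-2 - (-4))/2^n ≤ 0.0001
2/2^n ≤ 0.0001
2^n ≥ 20000
n ≥ log₂(20000) = 14.29
n ≥ 15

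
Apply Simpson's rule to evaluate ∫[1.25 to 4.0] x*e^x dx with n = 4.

f(x) = x*e^x
a = 1.25, b = 4.0, n = 4
h = (b - a)/n = 0.687500

Simpson's rule: (h/3)[f(x₀) + 4f(x₁) + 2f(x₂) + ... + f(xₙ)]

x_0 = 1.2500, f(x_0) = 4.362929, coefficient = 1
x_1 = 1.9375, f(x_1) = 13.448916, coefficient = 4
x_2 = 2.6250, f(x_2) = 36.237007, coefficient = 2
x_3 = 3.3125, f(x_3) = 90.940295, coefficient = 4
x_4 = 4.0000, f(x_4) = 218.392600, coefficient = 1

I ≈ (0.687500/3) × 712.786386 = 163.346880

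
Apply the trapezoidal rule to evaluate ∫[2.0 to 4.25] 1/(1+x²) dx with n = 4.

f(x) = 1/(1+x²)
a = 2.0, b = 4.25, n = 4
h = (b - a)/n = 0.562500

Trapezoidal rule: (h/2)[f(x₀) + 2f(x₁) + 2f(x₂) + ... + f(xₙ)]

x_0 = 2.0000, f(x_0) = 0.200000, coefficient = 1
x_1 = 2.5625, f(x_1) = 0.132163, coefficient = 2
x_2 = 3.1250, f(x_2) = 0.092888, coefficient = 2
x_3 = 3.6875, f(x_3) = 0.068504, coefficient = 2
x_4 = 4.2500, f(x_4) = 0.052459, coefficient = 1

I ≈ (0.562500/2) × 0.839570 = 0.236129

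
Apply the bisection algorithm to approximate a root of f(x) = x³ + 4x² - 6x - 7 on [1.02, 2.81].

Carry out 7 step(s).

f(x) = x³ + 4x² - 6x - 7
Initial interval: [1.02, 2.81]

Iteration 1:
  c_1 = (1.020000 + 2.810000)/2 = 1.915000
  f(c_1) = f(1.915000) = 3.201636
  f(a) × f(c) < 0, new interval: [1.020000, 1.915000]
Iteration 2:
  c_2 = (1.020000 + 1.915000)/2 = 1.467500
  f(c_2) = f(1.467500) = -4.030431
  f(a) × f(c) ≥ 0, new interval: [1.467500, 1.915000]
Iteration 3:
  c_3 = (1.467500 + 1.915000)/2 = 1.691250
  f(c_3) = f(1.691250) = -0.868666
  f(a) × f(c) ≥ 0, new interval: [1.691250, 1.915000]
Iteration 4:
  c_4 = (1.691250 + 1.915000)/2 = 1.803125
  f(c_4) = f(1.803125) = 1.048717
  f(a) × f(c) < 0, new interval: [1.691250, 1.803125]
Iteration 5:
  c_5 = (1.691250 + 1.803125)/2 = 1.747188
  f(c_5) = f(1.747188) = 0.061108
  f(a) × f(c) < 0, new interval: [1.691250, 1.747188]
Iteration 6:
  c_6 = (1.691250 + 1.747188)/2 = 1.719219
  f(c_6) = f(1.719219) = -0.410943
  f(a) × f(c) ≥ 0, new interval: [1.719219, 1.747188]
Iteration 7:
  c_7 = (1.719219 + 1.747188)/2 = 1.733203
  f(c_7) = f(1.733203) = -0.176716
  f(a) × f(c) ≥ 0, new interval: [1.733203, 1.747188]

After 7 iteration(s), the approximation is c_7 = 1.733203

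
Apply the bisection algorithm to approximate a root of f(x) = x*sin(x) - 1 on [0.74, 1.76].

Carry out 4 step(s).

f(x) = x*sin(x) - 1
Initial interval: [0.74, 1.76]

Iteration 1:
  c_1 = (0.740000 + 1.760000)/2 = 1.250000
  f(c_1) = f(1.250000) = 0.186231
  f(a) × f(c) < 0, new interval: [0.740000, 1.250000]
Iteration 2:
  c_2 = (0.740000 + 1.250000)/2 = 0.995000
  f(c_2) = f(0.995000) = -0.165435
  f(a) × f(c) ≥ 0, new interval: [0.995000, 1.250000]
Iteration 3:
  c_3 = (0.995000 + 1.250000)/2 = 1.122500
  f(c_3) = f(1.122500) = 0.011582
  f(a) × f(c) < 0, new interval: [0.995000, 1.122500]
Iteration 4:
  c_4 = (0.995000 + 1.122500)/2 = 1.058750
  f(c_4) = f(1.058750) = -0.077041
  f(a) × f(c) ≥ 0, new interval: [1.058750, 1.122500]

After 4 iteration(s), the approximation is c_4 = 1.058750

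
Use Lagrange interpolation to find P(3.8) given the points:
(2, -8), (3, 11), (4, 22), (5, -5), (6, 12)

Lagrange interpolation formula:
P(x) = Σ yᵢ × Lᵢ(x)
where Lᵢ(x) = Π_{j≠i} (x - xⱼ)/(xᵢ - xⱼ)

L_0(3.8) = (3.8 - 3)/(2 - 3) × (3.8 - 4)/(2 - 4) × (3.8 - 5)/(2 - 5) × (3.8 - 6)/(2 - 6) = -0.017600
L_1(3.8) = (3.8 - 2)/(3 - 2) × (3.8 - 4)/(3 - 4) × (3.8 - 5)/(3 - 5) × (3.8 - 6)/(3 - 6) = 0.158400
L_2(3.8) = (3.8 - 2)/(4 - 2) × (3.8 - 3)/(4 - 3) × (3.8 - 5)/(4 - 5) × (3.8 - 6)/(4 - 6) = 0.950400
L_3(3.8) = (3.8 - 2)/(5 - 2) × (3.8 - 3)/(5 - 3) × (3.8 - 4)/(5 - 4) × (3.8 - 6)/(5 - 6) = -0.105600
L_4(3.8) = (3.8 - 2)/(6 - 2) × (3.8 - 3)/(6 - 3) × (3.8 - 4)/(6 - 4) × (3.8 - 5)/(6 - 5) = 0.014400

P(3.8) = (-8)×L_0(3.8) + 11×L_1(3.8) + 22×L_2(3.8) + (-5)×L_3(3.8) + 12×L_4(3.8)
P(3.8) = 23.492800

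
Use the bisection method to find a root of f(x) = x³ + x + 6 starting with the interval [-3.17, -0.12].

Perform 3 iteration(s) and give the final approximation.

f(x) = x³ + x + 6
Initial interval: [-3.17, -0.12]

Iteration 1:
  c_1 = (-3.170000 + (-0.120000))/2 = -1.645000
  f(c_1) = f(-1.645000) = -0.096411
  f(a) × f(c) ≥ 0, new interval: [-1.645000, -0.120000]
Iteration 2:
  c_2 = (-1.645000 + (-0.120000))/2 = -0.882500
  f(c_2) = f(-0.882500) = 4.430203
  f(a) × f(c) < 0, new interval: [-1.645000, -0.882500]
Iteration 3:
  c_3 = (-1.645000 + (-0.882500))/2 = -1.263750
  f(c_3) = f(-1.263750) = 2.717960
  f(a) × f(c) < 0, new interval: [-1.645000, -1.263750]

After 3 iteration(s), the approximation is c_3 = -1.263750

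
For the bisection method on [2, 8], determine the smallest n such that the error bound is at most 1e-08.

We need (b-a)/2^n ≤ 1e-08
(8 - 2)/2^n ≤ 1e-08
6/2^n ≤ 1e-08
2^n ≥ 600000000
n ≥ log₂(600000000) = 29.16
n ≥ 30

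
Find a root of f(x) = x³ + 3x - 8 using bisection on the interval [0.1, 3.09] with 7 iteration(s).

f(x) = x³ + 3x - 8
Initial interval: [0.1, 3.09]

Iteration 1:
  c_1 = (0.100000 + 3.090000)/2 = 1.595000
  f(c_1) = f(1.595000) = 0.842720
  f(a) × f(c) < 0, new interval: [0.100000, 1.595000]
Iteration 2:
  c_2 = (0.100000 + 1.595000)/2 = 0.847500
  f(c_2) = f(0.847500) = -4.848778
  f(a) × f(c) ≥ 0, new interval: [0.847500, 1.595000]
Iteration 3:
  c_3 = (0.847500 + 1.595000)/2 = 1.221250
  f(c_3) = f(1.221250) = -2.514815
  f(a) × f(c) ≥ 0, new interval: [1.221250, 1.595000]
Iteration 4:
  c_4 = (1.221250 + 1.595000)/2 = 1.408125
  f(c_4) = f(1.408125) = -0.983572
  f(a) × f(c) ≥ 0, new interval: [1.408125, 1.595000]
Iteration 5:
  c_5 = (1.408125 + 1.595000)/2 = 1.501562
  f(c_5) = f(1.501562) = -0.109755
  f(a) × f(c) ≥ 0, new interval: [1.501562, 1.595000]
Iteration 6:
  c_6 = (1.501562 + 1.595000)/2 = 1.548281
  f(c_6) = f(1.548281) = 0.356345
  f(a) × f(c) < 0, new interval: [1.501562, 1.548281]
Iteration 7:
  c_7 = (1.501562 + 1.548281)/2 = 1.524922
  f(c_7) = f(1.524922) = 0.120799
  f(a) × f(c) < 0, new interval: [1.501562, 1.524922]

After 7 iteration(s), the approximation is c_7 = 1.524922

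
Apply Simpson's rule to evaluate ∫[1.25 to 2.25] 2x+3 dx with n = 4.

f(x) = 2x+3
a = 1.25, b = 2.25, n = 4
h = (b - a)/n = 0.250000

Simpson's rule: (h/3)[f(x₀) + 4f(x₁) + 2f(x₂) + ... + f(xₙ)]

x_0 = 1.2500, f(x_0) = 5.500000, coefficient = 1
x_1 = 1.5000, f(x_1) = 6.000000, coefficient = 4
x_2 = 1.7500, f(x_2) = 6.500000, coefficient = 2
x_3 = 2.0000, f(x_3) = 7.000000, coefficient = 4
x_4 = 2.2500, f(x_4) = 7.500000, coefficient = 1

I ≈ (0.250000/3) × 78.000000 = 6.500000
Exact value: 6.500000
Error: 0.000000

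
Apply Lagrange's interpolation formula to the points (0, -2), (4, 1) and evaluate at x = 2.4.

Lagrange interpolation formula:
P(x) = Σ yᵢ × Lᵢ(x)
where Lᵢ(x) = Π_{j≠i} (x - xⱼ)/(xᵢ - xⱼ)

L_0(2.4) = (2.4 - 4)/(0 - 4) = 0.400000
L_1(2.4) = (2.4 - 0)/(4 - 0) = 0.600000

P(2.4) = (-2)×L_0(2.4) + 1×L_1(2.4)
P(2.4) = -0.200000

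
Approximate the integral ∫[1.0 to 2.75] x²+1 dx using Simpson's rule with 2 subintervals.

f(x) = x²+1
a = 1.0, b = 2.75, n = 2
h = (b - a)/n = 0.875000

Simpson's rule: (h/3)[f(x₀) + 4f(x₁) + 2f(x₂) + ... + f(xₙ)]

x_0 = 1.0000, f(x_0) = 2.000000, coefficient = 1
x_1 = 1.8750, f(x_1) = 4.515625, coefficient = 4
x_2 = 2.7500, f(x_2) = 8.562500, coefficient = 1

I ≈ (0.875000/3) × 28.625000 = 8.348958
Exact value: 8.348958
Error: 0.000000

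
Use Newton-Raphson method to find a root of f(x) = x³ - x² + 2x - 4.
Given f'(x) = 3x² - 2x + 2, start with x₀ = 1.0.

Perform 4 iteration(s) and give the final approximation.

f(x) = x³ - x² + 2x - 4
f'(x) = 3x² - 2x + 2
x₀ = 1.0

Newton-Raphson formula: x_{n+1} = x_n - f(x_n)/f'(x_n)

Iteration 1:
  f(1.000000) = -2.000000
  f'(1.000000) = 3.000000
  x_1 = 1.000000 - (-2.000000)/3.000000 = 1.666667
Iteration 2:
  f(1.666667) = 1.185185
  f'(1.666667) = 7.000000
  x_2 = 1.666667 - 1.185185/7.000000 = 1.497354
Iteration 3:
  f(1.497354) = 0.109813
  f'(1.497354) = 5.731502
  x_3 = 1.497354 - 0.109813/5.731502 = 1.478195
Iteration 4:
  f(1.478195) = 0.001275
  f'(1.478195) = 5.598791
  x_4 = 1.478195 - 0.001275/5.598791 = 1.477967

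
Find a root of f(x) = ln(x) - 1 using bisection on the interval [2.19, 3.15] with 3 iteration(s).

f(x) = ln(x) - 1
Initial interval: [2.19, 3.15]

Iteration 1:
  c_1 = (2.190000 + 3.150000)/2 = 2.670000
  f(c_1) = f(2.670000) = -0.017922
  f(a) × f(c) ≥ 0, new interval: [2.670000, 3.150000]
Iteration 2:
  c_2 = (2.670000 + 3.150000)/2 = 2.910000
  f(c_2) = f(2.910000) = 0.068153
  f(a) × f(c) < 0, new interval: [2.670000, 2.910000]
Iteration 3:
  c_3 = (2.670000 + 2.910000)/2 = 2.790000
  f(c_3) = f(2.790000) = 0.026042
  f(a) × f(c) < 0, new interval: [2.670000, 2.790000]

After 3 iteration(s), the approximation is c_3 = 2.790000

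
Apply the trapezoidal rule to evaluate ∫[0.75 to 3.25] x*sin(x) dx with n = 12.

f(x) = x*sin(x)
a = 0.75, b = 3.25, n = 12
h = (b - a)/n = 0.208333

Trapezoidal rule: (h/2)[f(x₀) + 2f(x₁) + 2f(x₂) + ... + f(xₙ)]

x_0 = 0.7500, f(x_0) = 0.511229, coefficient = 1
x_1 = 0.9583, f(x_1) = 0.784141, coefficient = 2
x_2 = 1.1667, f(x_2) = 1.072686, coefficient = 2
x_3 = 1.3750, f(x_3) = 1.348728, coefficient = 2
x_4 = 1.5833, f(x_4) = 1.583209, coefficient = 2
x_5 = 1.7917, f(x_5) = 1.748142, coefficient = 2
x_6 = 2.0000, f(x_6) = 1.818595, coefficient = 2
x_7 = 2.2083, f(x_7) = 1.774538, coefficient = 2
x_8 = 2.4167, f(x_8) = 1.602443, coefficient = 2
x_9 = 2.6250, f(x_9) = 1.296541, coefficient = 2
x_10 = 2.8333, f(x_10) = 0.859635, coefficient = 2
x_11 = 3.0417, f(x_11) = 0.303436, coefficient = 2
x_12 = 3.2500, f(x_12) = -0.351634, coefficient = 1

I ≈ (0.208333/2) × 28.543782 = 2.973311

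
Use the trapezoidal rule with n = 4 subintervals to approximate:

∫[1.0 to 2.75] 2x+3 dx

f(x) = 2x+3
a = 1.0, b = 2.75, n = 4
h = (b - a)/n = 0.437500

Trapezoidal rule: (h/2)[f(x₀) + 2f(x₁) + 2f(x₂) + ... + f(xₙ)]

x_0 = 1.0000, f(x_0) = 5.000000, coefficient = 1
x_1 = 1.4375, f(x_1) = 5.875000, coefficient = 2
x_2 = 1.8750, f(x_2) = 6.750000, coefficient = 2
x_3 = 2.3125, f(x_3) = 7.625000, coefficient = 2
x_4 = 2.7500, f(x_4) = 8.500000, coefficient = 1

I ≈ (0.437500/2) × 54.000000 = 11.812500
Exact value: 11.812500
Error: 0.000000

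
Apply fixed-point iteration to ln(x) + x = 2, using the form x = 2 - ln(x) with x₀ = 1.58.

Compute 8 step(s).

Equation: ln(x) + x = 2
Fixed-point form: x = 2 - ln(x)
x₀ = 1.58

x_1 = g(1.580000) = 1.542575
x_2 = g(1.542575) = 1.566547
x_3 = g(1.566547) = 1.551126
x_4 = g(1.551126) = 1.561019
x_5 = g(1.561019) = 1.554661
x_6 = g(1.554661) = 1.558742
x_7 = g(1.558742) = 1.556121
x_8 = g(1.556121) = 1.557804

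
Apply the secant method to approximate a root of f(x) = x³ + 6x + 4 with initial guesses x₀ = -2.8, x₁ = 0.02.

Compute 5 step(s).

f(x) = x³ + 6x + 4
x₀ = -2.8, x₁ = 0.02

Secant formula: x_{n+1} = x_n - f(x_n)(x_n - x_{n-1})/(f(x_n) - f(x_{n-1}))

Iteration 1:
  f(-2.800000) = -34.752000
  f(0.020000) = 4.120008
  x_2 = 0.020000 - 4.120008×(0.020000 - (-2.800000))/(4.120008 - (-34.752000))
       = -0.278889
Iteration 2:
  f(0.020000) = 4.120008
  f(-0.278889) = 2.304973
  x_3 = -0.278889 - 2.304973×(-0.278889 - 0.020000)/(2.304973 - 4.120008)
       = -0.658458
Iteration 3:
  f(-0.278889) = 2.304973
  f(-0.658458) = -0.236237
  x_4 = -0.658458 - (-0.236237)×(-0.658458 - (-0.278889))/(-0.236237 - 2.304973)
       = -0.623173
Iteration 4:
  f(-0.658458) = -0.236237
  f(-0.623173) = 0.018958
  x_5 = -0.623173 - 0.018958×(-0.623173 - (-0.658458))/(0.018958 - (-0.236237))
       = -0.625794
Iteration 5:
  f(-0.623173) = 0.018958
  f(-0.625794) = 0.000163
  x_6 = -0.625794 - 0.000163×(-0.625794 - (-0.623173))/(0.000163 - 0.018958)
       = -0.625817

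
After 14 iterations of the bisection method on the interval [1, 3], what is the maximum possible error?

Bisection error bound: |error| ≤ (b-a)/2^n
|error| ≤ (3 - 1)/2^14 = 2/2^14
|error| ≤ 0.0001220703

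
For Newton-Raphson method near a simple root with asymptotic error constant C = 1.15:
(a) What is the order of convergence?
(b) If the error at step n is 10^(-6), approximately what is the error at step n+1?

(a) Newton-Raphson has quadratic (order 2) convergence near simple roots.
    This means |e_{n+1}| ≈ C|e_n|².

(b) With |e_n| = 10^(-6) and C = 1.15:
    |e_{n+1}| ≈ 1.15 × (10^(-6))² = 1.15 × 10^(-12)

(a) 2 (quadratic); (b) |e_{n+1}| ≈ 1.150e-12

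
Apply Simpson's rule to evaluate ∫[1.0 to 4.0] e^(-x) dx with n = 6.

f(x) = e^(-x)
a = 1.0, b = 4.0, n = 6
h = (b - a)/n = 0.500000

Simpson's rule: (h/3)[f(x₀) + 4f(x₁) + 2f(x₂) + ... + f(xₙ)]

x_0 = 1.0000, f(x_0) = 0.367879, coefficient = 1
x_1 = 1.5000, f(x_1) = 0.223130, coefficient = 4
x_2 = 2.0000, f(x_2) = 0.135335, coefficient = 2
x_3 = 2.5000, f(x_3) = 0.082085, coefficient = 4
x_4 = 3.0000, f(x_4) = 0.049787, coefficient = 2
x_5 = 3.5000, f(x_5) = 0.030197, coefficient = 4
x_6 = 4.0000, f(x_6) = 0.018316, coefficient = 1

I ≈ (0.500000/3) × 2.098090 = 0.349682
Exact value: 0.349564
Error: 0.000118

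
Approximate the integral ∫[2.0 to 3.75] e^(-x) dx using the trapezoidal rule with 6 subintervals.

f(x) = e^(-x)
a = 2.0, b = 3.75, n = 6
h = (b - a)/n = 0.291667

Trapezoidal rule: (h/2)[f(x₀) + 2f(x₁) + 2f(x₂) + ... + f(xₙ)]

x_0 = 2.0000, f(x_0) = 0.135335, coefficient = 1
x_1 = 2.2917, f(x_1) = 0.101098, coefficient = 2
x_2 = 2.5833, f(x_2) = 0.075522, coefficient = 2
x_3 = 2.8750, f(x_3) = 0.056416, coefficient = 2
x_4 = 3.1667, f(x_4) = 0.042144, coefficient = 2
x_5 = 3.4583, f(x_5) = 0.031482, coefficient = 2
x_6 = 3.7500, f(x_6) = 0.023518, coefficient = 1

I ≈ (0.291667/2) × 0.772177 = 0.112609
Exact value: 0.111818
Error: 0.000792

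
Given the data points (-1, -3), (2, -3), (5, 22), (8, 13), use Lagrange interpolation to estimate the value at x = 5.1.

Lagrange interpolation formula:
P(x) = Σ yᵢ × Lᵢ(x)
where Lᵢ(x) = Π_{j≠i} (x - xⱼ)/(xᵢ - xⱼ)

L_0(5.1) = (5.1 - 2)/(-1 - 2) × (5.1 - 5)/(-1 - 5) × (5.1 - 8)/(-1 - 8) = 0.005549
L_1(5.1) = (5.1 - (-1))/(2 - (-1)) × (5.1 - 5)/(2 - 5) × (5.1 - 8)/(2 - 8) = -0.032759
L_2(5.1) = (5.1 - (-1))/(5 - (-1)) × (5.1 - 2)/(5 - 2) × (5.1 - 8)/(5 - 8) = 1.015537
L_3(5.1) = (5.1 - (-1))/(8 - (-1)) × (5.1 - 2)/(8 - 2) × (5.1 - 5)/(8 - 5) = 0.011673

P(5.1) = (-3)×L_0(5.1) + (-3)×L_1(5.1) + 22×L_2(5.1) + 13×L_3(5.1)
P(5.1) = 22.575191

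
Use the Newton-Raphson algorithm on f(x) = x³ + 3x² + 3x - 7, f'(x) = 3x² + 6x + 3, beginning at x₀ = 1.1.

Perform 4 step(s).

f(x) = x³ + 3x² + 3x - 7
f'(x) = 3x² + 6x + 3
x₀ = 1.1

Newton-Raphson formula: x_{n+1} = x_n - f(x_n)/f'(x_n)

Iteration 1:
  f(1.100000) = 1.261000
  f'(1.100000) = 13.230000
  x_1 = 1.100000 - 1.261000/13.230000 = 1.004686
Iteration 2:
  f(1.004686) = 0.056368
  f'(1.004686) = 12.056302
  x_2 = 1.004686 - 0.056368/12.056302 = 1.000011
Iteration 3:
  f(1.000011) = 0.000131
  f'(1.000011) = 12.000131
  x_3 = 1.000011 - 0.000131/12.000131 = 1.000000
Iteration 4:
  f(1.000000) = 0.000000
  f'(1.000000) = 12.000000
  x_4 = 1.000000 - 0.000000/12.000000 = 1.000000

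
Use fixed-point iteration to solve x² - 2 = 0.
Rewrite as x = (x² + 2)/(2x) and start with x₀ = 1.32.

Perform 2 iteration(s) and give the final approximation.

Equation: x² - 2 = 0
Fixed-point form: x = (x² + 2)/(2x)
x₀ = 1.32

x_1 = g(1.320000) = 1.417576
x_2 = g(1.417576) = 1.414218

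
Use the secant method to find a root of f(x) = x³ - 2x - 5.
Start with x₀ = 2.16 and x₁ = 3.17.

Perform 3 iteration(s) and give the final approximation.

f(x) = x³ - 2x - 5
x₀ = 2.16, x₁ = 3.17

Secant formula: x_{n+1} = x_n - f(x_n)(x_n - x_{n-1})/(f(x_n) - f(x_{n-1}))

Iteration 1:
  f(2.160000) = 0.757696
  f(3.170000) = 20.515013
  x_2 = 3.170000 - 20.515013×(3.170000 - 2.160000)/(20.515013 - 0.757696)
       = 2.121266
Iteration 2:
  f(3.170000) = 20.515013
  f(2.121266) = 0.302680
  x_3 = 2.121266 - 0.302680×(2.121266 - 3.170000)/(0.302680 - 20.515013)
       = 2.105562
Iteration 3:
  f(2.121266) = 0.302680
  f(2.105562) = 0.123651
  x_4 = 2.105562 - 0.123651×(2.105562 - 2.121266)/(0.123651 - 0.302680)
       = 2.094715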